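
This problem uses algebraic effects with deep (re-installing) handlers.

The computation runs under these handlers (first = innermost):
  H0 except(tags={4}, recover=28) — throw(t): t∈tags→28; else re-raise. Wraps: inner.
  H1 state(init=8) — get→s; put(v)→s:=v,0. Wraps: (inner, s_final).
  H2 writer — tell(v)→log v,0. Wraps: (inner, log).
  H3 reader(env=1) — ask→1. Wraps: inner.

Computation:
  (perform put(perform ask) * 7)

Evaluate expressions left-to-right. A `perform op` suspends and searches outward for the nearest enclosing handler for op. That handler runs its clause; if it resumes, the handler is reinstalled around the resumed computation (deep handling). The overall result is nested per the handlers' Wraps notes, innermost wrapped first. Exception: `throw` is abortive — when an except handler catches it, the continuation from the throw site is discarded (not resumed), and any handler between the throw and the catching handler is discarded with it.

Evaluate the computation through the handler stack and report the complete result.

Answer: ((0, 1), ())

Working:
ask @ H3 ⇒ 1
put(1) @ H1 ⇒ s:=1
H0 returns 0
H1 returns (0, 1)
H2 returns ((0, 1), ())
H3 returns ((0, 1), ())
= ((0, 1), ())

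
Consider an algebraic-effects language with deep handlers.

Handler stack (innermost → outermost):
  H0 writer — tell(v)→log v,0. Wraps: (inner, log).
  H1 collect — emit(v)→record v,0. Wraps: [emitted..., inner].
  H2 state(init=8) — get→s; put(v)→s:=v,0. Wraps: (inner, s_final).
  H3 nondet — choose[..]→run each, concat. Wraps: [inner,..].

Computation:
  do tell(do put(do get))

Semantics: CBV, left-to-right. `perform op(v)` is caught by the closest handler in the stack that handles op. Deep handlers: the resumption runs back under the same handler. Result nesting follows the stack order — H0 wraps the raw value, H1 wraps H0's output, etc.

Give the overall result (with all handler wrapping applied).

Answer: [([(0, (0))], 8)]

Working:
get @ H2 ⇒ 8
put(8) @ H2 ⇒ s:=8
tell(0) @ H0 ⇒ log+=0
H0 returns (0, (0))
H1 returns [(0, (0))]
H2 returns ([(0, (0))], 8)
H3 returns [([(0, (0))], 8)]
= [([(0, (0))], 8)]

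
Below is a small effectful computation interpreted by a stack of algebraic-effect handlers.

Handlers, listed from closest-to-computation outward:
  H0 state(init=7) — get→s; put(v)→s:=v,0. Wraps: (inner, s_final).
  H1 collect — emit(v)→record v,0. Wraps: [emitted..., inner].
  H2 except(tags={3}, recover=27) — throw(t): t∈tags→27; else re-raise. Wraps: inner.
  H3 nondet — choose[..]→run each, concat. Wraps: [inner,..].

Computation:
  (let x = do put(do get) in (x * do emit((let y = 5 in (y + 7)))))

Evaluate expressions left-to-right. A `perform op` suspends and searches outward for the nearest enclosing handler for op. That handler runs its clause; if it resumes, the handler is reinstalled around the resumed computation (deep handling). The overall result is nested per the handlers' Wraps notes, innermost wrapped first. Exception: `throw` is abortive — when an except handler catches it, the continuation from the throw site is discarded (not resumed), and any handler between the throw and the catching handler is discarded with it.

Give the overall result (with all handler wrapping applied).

Answer: [[12, (0, 7)]]

Working:
get @ H0 ⇒ 7
put(7) @ H0 ⇒ s:=7
emit(12) @ H1 ⇒ out+=12
H0 returns (0, 7)
H1 returns [12, (0, 7)]
H2 returns [12, (0, 7)]
H3 returns [[12, (0, 7)]]
= [[12, (0, 7)]]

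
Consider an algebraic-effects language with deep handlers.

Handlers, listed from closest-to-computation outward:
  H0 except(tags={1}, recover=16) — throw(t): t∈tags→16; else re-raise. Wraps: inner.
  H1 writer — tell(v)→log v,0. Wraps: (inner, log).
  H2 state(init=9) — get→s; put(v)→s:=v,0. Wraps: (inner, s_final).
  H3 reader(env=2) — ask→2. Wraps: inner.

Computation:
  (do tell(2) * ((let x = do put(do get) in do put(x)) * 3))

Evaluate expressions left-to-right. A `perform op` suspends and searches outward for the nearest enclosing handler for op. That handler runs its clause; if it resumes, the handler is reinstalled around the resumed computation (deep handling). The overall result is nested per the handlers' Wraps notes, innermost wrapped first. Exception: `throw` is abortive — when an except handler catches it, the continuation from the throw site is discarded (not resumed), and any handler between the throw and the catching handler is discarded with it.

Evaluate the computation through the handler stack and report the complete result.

Evaluation trace:
tell(2) @ H1 ⇒ log+=2
get @ H2 ⇒ 9
put(9) @ H2 ⇒ s:=9
put(0) @ H2 ⇒ s:=0
H0 returns 0
H1 returns (0, (2))
H2 returns ((0, (2)), 0)
H3 returns ((0, (2)), 0)
= ((0, (2)), 0)

Answer: ((0, (2)), 0)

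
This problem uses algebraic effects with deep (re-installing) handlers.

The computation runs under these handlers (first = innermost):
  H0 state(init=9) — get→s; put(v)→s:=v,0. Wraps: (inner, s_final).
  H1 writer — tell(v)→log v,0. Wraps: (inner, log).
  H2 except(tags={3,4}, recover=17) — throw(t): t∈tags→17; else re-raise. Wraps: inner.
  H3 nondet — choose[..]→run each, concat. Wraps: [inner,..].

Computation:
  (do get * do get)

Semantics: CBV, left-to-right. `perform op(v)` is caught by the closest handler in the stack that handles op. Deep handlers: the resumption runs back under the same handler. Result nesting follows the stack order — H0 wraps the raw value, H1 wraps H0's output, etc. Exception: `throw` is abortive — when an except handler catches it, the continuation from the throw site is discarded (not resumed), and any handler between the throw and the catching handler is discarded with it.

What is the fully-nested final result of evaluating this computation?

Working:
get @ H0 ⇒ 9
get @ H0 ⇒ 9
H0 returns (81, 9)
H1 returns ((81, 9), ())
H2 returns ((81, 9), ())
H3 returns [((81, 9), ())]
= [((81, 9), ())]

Answer: [((81, 9), ())]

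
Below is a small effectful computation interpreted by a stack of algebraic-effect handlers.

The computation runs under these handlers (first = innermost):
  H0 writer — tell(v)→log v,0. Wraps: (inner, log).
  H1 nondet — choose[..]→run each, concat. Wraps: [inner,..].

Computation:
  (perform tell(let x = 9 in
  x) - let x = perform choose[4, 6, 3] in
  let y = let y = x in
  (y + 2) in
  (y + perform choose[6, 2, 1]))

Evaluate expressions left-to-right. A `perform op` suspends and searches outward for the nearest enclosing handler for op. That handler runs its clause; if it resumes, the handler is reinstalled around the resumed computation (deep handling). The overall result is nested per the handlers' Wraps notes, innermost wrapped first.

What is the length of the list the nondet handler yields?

Answer: 9

Evaluation trace:
tell(9) @ H0 ⇒ log+=9
choose[4, 6, 3] @ H1
  branch[0] choose=4:
    choose[6, 2, 1] @ H1
      branch[0] choose=6:
        H0 returns (-12, (9))
        H1 returns [(-12, (9))]
      branch[1] choose=2:
        H0 returns (-8, (9))
        H1 returns [(-8, (9))]
      branch[2] choose=1:
        H0 returns (-7, (9))
        H1 returns [(-7, (9))]
  branch[1] choose=6:
    choose[6, 2, 1] @ H1
      branch[0] choose=6:
        H0 returns (-14, (9))
        H1 returns [(-14, (9))]
      branch[1] choose=2:
        H0 returns (-10, (9))
        H1 returns [(-10, (9))]
      branch[2] choose=1:
        H0 returns (-9, (9))
        H1 returns [(-9, (9))]
  branch[2] choose=3:
    choose[6, 2, 1] @ H1
      branch[0] choose=6:
        H0 returns (-11, (9))
        H1 returns [(-11, (9))]
      branch[1] choose=2:
        H0 returns (-7, (9))
        H1 returns [(-7, (9))]
      branch[2] choose=1:
        H0 returns (-6, (9))
        H1 returns [(-6, (9))]
= [(-12, (9)), (-8, (9)), (-7, (9)), (-14, (9)), (-10, (9)), (-9, (9)), (-11, (9)), (-7, (9)), (-6, (9))]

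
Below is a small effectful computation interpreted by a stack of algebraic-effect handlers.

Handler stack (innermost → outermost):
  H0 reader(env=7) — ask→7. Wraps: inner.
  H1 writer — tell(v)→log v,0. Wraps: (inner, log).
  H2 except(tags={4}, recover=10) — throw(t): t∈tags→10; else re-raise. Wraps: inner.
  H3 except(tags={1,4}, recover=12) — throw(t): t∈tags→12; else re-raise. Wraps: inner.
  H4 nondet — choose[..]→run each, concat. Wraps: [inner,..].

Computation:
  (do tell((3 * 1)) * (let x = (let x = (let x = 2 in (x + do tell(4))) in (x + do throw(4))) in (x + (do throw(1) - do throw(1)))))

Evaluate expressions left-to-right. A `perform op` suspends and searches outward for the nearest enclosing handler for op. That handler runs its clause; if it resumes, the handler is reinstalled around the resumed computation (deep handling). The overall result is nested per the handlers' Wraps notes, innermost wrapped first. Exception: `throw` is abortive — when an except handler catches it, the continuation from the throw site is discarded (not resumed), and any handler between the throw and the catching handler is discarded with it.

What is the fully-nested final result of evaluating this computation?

Answer: [10]

Working:
tell(3) @ H1 ⇒ log+=3
tell(4) @ H1 ⇒ log+=4
throw(4) @ H2 caught ⇒ 10
H3 returns 10
H4 returns [10]
= [10]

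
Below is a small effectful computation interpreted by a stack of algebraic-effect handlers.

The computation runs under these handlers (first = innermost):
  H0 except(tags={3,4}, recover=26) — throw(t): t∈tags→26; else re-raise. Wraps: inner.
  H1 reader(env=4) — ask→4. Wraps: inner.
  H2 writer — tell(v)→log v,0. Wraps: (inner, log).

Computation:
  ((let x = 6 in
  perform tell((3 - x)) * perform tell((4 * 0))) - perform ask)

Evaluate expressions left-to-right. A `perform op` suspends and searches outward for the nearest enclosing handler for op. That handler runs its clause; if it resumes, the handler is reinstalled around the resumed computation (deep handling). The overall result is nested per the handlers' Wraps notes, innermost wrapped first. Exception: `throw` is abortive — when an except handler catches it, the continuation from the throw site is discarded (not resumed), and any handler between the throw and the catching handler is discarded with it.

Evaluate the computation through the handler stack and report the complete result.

Working:
tell(-3) @ H2 ⇒ log+=-3
tell(0) @ H2 ⇒ log+=0
ask @ H1 ⇒ 4
H0 returns -4
H1 returns -4
H2 returns (-4, (-3, 0))
= (-4, (-3, 0))

Answer: (-4, (-3, 0))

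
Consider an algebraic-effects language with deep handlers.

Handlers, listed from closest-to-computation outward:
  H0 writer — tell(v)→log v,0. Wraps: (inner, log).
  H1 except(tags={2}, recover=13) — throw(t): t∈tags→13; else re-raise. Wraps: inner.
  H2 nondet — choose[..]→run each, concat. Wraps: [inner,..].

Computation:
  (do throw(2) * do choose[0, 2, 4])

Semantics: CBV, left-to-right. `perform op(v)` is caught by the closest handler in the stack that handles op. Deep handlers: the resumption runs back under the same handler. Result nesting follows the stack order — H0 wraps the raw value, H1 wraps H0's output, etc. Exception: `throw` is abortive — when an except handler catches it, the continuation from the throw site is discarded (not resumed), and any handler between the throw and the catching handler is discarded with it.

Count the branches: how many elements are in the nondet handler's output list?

Answer: 1

Evaluation trace:
throw(2) @ H1 caught ⇒ 13
H2 returns [13]
= [13]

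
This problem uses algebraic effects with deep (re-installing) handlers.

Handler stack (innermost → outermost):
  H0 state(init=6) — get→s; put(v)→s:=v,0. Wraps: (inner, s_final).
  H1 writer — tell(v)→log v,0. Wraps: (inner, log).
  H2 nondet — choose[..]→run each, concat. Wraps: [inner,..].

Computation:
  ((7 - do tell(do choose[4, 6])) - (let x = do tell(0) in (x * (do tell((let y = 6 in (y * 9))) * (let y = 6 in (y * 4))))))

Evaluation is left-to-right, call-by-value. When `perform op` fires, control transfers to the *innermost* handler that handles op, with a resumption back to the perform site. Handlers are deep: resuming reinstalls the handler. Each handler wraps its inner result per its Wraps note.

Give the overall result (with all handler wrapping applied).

Evaluation trace:
choose[4, 6] @ H2
  branch[0] choose=4:
    tell(4) @ H1 ⇒ log+=4
    tell(0) @ H1 ⇒ log+=0
    tell(54) @ H1 ⇒ log+=54
    H0 returns (7, 6)
    H1 returns ((7, 6), (4, 0, 54))
    H2 returns [((7, 6), (4, 0, 54))]
  branch[1] choose=6:
    tell(6) @ H1 ⇒ log+=6
    tell(0) @ H1 ⇒ log+=0
    tell(54) @ H1 ⇒ log+=54
    H0 returns (7, 6)
    H1 returns ((7, 6), (6, 0, 54))
    H2 returns [((7, 6), (6, 0, 54))]
= [((7, 6), (4, 0, 54)), ((7, 6), (6, 0, 54))]

Answer: [((7, 6), (4, 0, 54)), ((7, 6), (6, 0, 54))]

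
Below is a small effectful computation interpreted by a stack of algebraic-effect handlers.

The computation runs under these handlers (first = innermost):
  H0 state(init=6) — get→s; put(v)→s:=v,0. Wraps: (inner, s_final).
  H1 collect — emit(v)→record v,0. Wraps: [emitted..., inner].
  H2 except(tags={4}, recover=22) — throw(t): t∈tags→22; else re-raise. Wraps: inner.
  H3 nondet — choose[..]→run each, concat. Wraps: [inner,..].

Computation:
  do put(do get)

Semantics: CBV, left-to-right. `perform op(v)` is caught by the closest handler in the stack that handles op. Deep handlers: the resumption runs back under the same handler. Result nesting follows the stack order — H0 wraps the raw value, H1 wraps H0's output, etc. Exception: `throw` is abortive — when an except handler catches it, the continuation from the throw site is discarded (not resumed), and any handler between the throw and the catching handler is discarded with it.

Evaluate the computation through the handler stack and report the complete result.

Evaluation trace:
get @ H0 ⇒ 6
put(6) @ H0 ⇒ s:=6
H0 returns (0, 6)
H1 returns [(0, 6)]
H2 returns [(0, 6)]
H3 returns [[(0, 6)]]
= [[(0, 6)]]

Answer: [[(0, 6)]]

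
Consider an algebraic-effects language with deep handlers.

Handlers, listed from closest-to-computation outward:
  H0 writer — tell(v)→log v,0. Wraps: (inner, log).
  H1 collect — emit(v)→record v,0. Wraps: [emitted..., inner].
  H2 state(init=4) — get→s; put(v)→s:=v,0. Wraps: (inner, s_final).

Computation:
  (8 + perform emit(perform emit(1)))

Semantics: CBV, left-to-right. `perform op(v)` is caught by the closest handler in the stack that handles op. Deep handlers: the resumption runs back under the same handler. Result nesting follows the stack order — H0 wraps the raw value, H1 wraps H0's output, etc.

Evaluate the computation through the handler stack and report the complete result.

Working:
emit(1) @ H1 ⇒ out+=1
emit(0) @ H1 ⇒ out+=0
H0 returns (8, ())
H1 returns [1, 0, (8, ())]
H2 returns ([1, 0, (8, ())], 4)
= ([1, 0, (8, ())], 4)

Answer: ([1, 0, (8, ())], 4)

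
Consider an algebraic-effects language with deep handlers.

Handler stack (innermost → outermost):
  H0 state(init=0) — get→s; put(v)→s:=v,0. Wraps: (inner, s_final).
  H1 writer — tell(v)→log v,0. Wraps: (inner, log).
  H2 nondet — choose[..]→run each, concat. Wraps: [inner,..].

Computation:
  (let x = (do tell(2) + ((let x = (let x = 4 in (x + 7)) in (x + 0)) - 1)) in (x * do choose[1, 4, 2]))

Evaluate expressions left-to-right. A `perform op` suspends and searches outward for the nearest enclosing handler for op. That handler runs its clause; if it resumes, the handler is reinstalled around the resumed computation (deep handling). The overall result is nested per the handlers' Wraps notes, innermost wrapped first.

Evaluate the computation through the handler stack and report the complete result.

Answer: [((10, 0), (2)), ((40, 0), (2)), ((20, 0), (2))]

Evaluation trace:
tell(2) @ H1 ⇒ log+=2
choose[1, 4, 2] @ H2
  branch[0] choose=1:
    H0 returns (10, 0)
    H1 returns ((10, 0), (2))
    H2 returns [((10, 0), (2))]
  branch[1] choose=4:
    H0 returns (40, 0)
    H1 returns ((40, 0), (2))
    H2 returns [((40, 0), (2))]
  branch[2] choose=2:
    H0 returns (20, 0)
    H1 returns ((20, 0), (2))
    H2 returns [((20, 0), (2))]
= [((10, 0), (2)), ((40, 0), (2)), ((20, 0), (2))]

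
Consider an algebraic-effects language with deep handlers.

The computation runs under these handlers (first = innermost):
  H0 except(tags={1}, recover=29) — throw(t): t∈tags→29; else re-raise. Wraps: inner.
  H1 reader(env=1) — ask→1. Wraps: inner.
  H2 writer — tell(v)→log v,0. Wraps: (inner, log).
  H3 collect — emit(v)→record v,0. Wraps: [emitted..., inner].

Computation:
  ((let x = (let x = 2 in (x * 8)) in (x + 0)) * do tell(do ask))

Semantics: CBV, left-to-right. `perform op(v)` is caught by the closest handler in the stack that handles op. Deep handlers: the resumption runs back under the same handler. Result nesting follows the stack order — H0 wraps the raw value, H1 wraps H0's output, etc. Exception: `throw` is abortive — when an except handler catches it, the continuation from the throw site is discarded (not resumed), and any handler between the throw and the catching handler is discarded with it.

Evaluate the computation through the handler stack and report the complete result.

Answer: [(0, (1))]

Evaluation trace:
ask @ H1 ⇒ 1
tell(1) @ H2 ⇒ log+=1
H0 returns 0
H1 returns 0
H2 returns (0, (1))
H3 returns [(0, (1))]
= [(0, (1))]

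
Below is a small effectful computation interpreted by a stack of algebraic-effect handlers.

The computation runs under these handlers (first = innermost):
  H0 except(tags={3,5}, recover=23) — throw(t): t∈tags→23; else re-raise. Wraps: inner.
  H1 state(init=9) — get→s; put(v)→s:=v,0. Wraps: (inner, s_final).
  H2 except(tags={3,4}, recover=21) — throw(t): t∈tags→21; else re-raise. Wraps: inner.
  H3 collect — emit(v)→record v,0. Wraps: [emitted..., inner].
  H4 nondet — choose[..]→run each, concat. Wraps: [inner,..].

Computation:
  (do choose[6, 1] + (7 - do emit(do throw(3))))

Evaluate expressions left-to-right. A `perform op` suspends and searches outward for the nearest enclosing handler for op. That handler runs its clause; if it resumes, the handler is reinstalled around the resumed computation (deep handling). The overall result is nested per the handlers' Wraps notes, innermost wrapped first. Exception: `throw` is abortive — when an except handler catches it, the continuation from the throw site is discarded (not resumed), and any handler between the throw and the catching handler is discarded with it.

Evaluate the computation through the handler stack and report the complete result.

Step-by-step:
choose[6, 1] @ H4
  branch[0] choose=6:
    throw(3) @ H0 caught ⇒ 23
    H1 returns (23, 9)
    H2 returns (23, 9)
    H3 returns [(23, 9)]
    H4 returns [[(23, 9)]]
  branch[1] choose=1:
    throw(3) @ H0 caught ⇒ 23
    H1 returns (23, 9)
    H2 returns (23, 9)
    H3 returns [(23, 9)]
    H4 returns [[(23, 9)]]
= [[(23, 9)], [(23, 9)]]

Answer: [[(23, 9)], [(23, 9)]]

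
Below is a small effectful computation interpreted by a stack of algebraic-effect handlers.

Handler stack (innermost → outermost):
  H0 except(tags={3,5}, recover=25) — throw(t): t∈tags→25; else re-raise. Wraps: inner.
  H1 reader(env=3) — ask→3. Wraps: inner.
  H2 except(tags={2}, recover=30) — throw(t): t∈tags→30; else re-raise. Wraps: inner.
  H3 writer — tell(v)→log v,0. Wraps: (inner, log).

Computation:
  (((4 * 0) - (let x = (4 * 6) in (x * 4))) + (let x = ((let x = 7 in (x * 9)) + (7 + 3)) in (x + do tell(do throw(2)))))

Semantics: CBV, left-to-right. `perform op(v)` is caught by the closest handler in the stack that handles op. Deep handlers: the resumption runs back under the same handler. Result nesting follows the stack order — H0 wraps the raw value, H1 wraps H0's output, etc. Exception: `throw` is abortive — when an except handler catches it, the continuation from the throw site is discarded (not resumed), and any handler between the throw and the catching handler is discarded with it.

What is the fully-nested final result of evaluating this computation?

Evaluation trace:
throw(2) @ H0 re-raised
throw(2) @ H2 caught ⇒ 30
H3 returns (30, ())
= (30, ())

Answer: (30, ())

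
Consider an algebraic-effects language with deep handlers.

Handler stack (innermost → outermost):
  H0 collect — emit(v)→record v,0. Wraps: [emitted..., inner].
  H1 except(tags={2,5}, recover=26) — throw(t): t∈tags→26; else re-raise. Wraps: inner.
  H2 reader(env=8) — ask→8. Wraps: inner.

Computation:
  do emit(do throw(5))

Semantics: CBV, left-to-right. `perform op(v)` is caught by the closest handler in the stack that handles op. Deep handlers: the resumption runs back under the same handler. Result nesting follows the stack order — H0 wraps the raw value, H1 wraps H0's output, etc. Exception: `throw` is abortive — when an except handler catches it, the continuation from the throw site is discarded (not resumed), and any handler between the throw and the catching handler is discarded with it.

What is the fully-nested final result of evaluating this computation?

Answer: 26

Working:
throw(5) @ H1 caught ⇒ 26
H2 returns 26
= 26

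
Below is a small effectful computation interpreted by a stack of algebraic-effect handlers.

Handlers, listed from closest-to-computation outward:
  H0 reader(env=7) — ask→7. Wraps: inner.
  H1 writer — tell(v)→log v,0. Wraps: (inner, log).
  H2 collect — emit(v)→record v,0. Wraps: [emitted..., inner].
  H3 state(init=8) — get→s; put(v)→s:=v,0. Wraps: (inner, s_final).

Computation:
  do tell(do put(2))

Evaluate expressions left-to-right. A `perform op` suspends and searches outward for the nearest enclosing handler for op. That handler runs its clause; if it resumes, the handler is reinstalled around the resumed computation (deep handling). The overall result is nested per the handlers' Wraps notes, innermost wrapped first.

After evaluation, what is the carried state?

Answer: 2

Evaluation trace:
put(2) @ H3 ⇒ s:=2
tell(0) @ H1 ⇒ log+=0
H0 returns 0
H1 returns (0, (0))
H2 returns [(0, (0))]
H3 returns ([(0, (0))], 2)
= ([(0, (0))], 2)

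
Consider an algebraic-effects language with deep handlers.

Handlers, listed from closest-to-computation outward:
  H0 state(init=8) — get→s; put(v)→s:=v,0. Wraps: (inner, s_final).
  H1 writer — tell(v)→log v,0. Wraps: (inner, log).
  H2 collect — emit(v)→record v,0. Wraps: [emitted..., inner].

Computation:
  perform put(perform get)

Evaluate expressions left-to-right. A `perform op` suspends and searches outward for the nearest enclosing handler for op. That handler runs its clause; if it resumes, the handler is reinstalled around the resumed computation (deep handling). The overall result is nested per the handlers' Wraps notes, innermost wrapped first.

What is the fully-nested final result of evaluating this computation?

Answer: [((0, 8), ())]

Evaluation trace:
get @ H0 ⇒ 8
put(8) @ H0 ⇒ s:=8
H0 returns (0, 8)
H1 returns ((0, 8), ())
H2 returns [((0, 8), ())]
= [((0, 8), ())]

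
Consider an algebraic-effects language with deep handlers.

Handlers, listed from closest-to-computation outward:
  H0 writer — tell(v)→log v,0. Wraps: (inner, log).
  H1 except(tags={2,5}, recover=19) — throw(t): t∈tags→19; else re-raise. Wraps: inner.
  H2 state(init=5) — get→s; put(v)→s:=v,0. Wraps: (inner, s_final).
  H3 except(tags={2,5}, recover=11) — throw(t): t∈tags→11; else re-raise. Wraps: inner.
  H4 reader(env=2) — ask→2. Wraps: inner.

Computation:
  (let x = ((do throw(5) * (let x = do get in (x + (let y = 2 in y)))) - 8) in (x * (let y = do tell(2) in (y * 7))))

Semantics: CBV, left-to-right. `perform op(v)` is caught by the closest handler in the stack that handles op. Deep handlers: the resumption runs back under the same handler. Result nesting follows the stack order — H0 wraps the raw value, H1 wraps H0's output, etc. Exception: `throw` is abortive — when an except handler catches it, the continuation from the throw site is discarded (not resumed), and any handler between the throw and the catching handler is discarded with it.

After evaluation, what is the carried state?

Evaluation trace:
throw(5) @ H1 caught ⇒ 19
H2 returns (19, 5)
H3 returns (19, 5)
H4 returns (19, 5)
= (19, 5)

Answer: 5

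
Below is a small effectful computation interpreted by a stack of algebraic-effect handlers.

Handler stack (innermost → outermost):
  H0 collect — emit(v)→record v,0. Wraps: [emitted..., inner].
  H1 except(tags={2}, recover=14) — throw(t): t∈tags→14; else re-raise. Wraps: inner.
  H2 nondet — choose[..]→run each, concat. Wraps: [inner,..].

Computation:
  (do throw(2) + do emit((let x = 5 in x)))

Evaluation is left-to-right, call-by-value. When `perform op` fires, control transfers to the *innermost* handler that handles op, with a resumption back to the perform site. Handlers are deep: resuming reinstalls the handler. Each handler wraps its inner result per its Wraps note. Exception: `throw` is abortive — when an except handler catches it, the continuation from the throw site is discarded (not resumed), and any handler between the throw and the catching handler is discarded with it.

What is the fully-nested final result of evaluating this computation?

Answer: [14]

Step-by-step:
throw(2) @ H1 caught ⇒ 14
H2 returns [14]
= [14]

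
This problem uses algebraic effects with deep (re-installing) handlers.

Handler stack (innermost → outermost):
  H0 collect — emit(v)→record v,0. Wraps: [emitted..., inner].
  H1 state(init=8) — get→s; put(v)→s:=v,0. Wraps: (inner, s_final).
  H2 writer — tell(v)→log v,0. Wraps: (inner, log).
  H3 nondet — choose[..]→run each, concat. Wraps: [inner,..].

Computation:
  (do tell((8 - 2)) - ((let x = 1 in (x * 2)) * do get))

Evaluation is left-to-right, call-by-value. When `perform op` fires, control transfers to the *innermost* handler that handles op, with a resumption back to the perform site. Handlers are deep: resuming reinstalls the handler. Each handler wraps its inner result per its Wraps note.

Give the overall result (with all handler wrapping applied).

Working:
tell(6) @ H2 ⇒ log+=6
get @ H1 ⇒ 8
H0 returns [-16]
H1 returns ([-16], 8)
H2 returns (([-16], 8), (6))
H3 returns [(([-16], 8), (6))]
= [(([-16], 8), (6))]

Answer: [(([-16], 8), (6))]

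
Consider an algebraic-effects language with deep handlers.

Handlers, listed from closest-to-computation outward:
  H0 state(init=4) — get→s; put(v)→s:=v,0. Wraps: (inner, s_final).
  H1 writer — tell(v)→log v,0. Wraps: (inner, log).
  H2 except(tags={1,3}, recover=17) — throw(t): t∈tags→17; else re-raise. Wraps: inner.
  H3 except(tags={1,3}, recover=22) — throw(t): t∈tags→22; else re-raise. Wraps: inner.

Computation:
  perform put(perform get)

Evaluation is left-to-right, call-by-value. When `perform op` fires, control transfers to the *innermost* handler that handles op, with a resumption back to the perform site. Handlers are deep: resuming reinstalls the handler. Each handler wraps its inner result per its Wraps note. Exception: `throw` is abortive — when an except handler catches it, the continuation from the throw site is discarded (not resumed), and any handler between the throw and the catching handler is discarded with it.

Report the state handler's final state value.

Evaluation trace:
get @ H0 ⇒ 4
put(4) @ H0 ⇒ s:=4
H0 returns (0, 4)
H1 returns ((0, 4), ())
H2 returns ((0, 4), ())
H3 returns ((0, 4), ())
= ((0, 4), ())

Answer: 4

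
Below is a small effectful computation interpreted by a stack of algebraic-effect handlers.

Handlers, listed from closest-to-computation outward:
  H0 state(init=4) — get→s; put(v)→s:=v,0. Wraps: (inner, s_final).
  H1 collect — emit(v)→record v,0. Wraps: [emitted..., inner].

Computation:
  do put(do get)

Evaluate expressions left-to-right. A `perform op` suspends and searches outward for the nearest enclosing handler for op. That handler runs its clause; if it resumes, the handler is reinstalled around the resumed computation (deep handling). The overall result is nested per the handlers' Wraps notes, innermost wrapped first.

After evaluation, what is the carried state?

Answer: 4

Evaluation trace:
get @ H0 ⇒ 4
put(4) @ H0 ⇒ s:=4
H0 returns (0, 4)
H1 returns [(0, 4)]
= [(0, 4)]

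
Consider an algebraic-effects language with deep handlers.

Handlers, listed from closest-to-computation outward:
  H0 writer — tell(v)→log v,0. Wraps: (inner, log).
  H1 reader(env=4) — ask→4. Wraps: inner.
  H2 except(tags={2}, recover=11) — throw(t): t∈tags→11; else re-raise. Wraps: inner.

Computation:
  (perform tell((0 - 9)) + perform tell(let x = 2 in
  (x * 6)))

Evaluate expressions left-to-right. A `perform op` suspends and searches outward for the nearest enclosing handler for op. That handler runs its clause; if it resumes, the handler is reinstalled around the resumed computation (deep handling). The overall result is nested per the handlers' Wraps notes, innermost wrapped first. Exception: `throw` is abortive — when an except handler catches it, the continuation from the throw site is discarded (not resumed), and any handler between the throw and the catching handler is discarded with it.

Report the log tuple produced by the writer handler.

Step-by-step:
tell(-9) @ H0 ⇒ log+=-9
tell(12) @ H0 ⇒ log+=12
H0 returns (0, (-9, 12))
H1 returns (0, (-9, 12))
H2 returns (0, (-9, 12))
= (0, (-9, 12))

Answer: (-9, 12)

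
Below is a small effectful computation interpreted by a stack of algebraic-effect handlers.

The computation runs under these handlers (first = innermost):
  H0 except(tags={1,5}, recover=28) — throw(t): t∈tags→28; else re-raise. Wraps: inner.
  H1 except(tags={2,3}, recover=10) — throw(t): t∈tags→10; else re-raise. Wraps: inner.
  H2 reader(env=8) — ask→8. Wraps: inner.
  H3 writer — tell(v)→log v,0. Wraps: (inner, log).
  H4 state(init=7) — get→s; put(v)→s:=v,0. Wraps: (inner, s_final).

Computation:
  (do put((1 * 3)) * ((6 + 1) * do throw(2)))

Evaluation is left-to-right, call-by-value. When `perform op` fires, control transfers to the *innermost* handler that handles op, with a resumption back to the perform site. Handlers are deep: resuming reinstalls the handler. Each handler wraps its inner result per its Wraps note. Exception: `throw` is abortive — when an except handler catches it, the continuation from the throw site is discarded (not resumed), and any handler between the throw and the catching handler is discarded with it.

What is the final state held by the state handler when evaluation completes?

Answer: 3

Evaluation trace:
put(3) @ H4 ⇒ s:=3
throw(2) @ H0 re-raised
throw(2) @ H1 caught ⇒ 10
H2 returns 10
H3 returns (10, ())
H4 returns ((10, ()), 3)
= ((10, ()), 3)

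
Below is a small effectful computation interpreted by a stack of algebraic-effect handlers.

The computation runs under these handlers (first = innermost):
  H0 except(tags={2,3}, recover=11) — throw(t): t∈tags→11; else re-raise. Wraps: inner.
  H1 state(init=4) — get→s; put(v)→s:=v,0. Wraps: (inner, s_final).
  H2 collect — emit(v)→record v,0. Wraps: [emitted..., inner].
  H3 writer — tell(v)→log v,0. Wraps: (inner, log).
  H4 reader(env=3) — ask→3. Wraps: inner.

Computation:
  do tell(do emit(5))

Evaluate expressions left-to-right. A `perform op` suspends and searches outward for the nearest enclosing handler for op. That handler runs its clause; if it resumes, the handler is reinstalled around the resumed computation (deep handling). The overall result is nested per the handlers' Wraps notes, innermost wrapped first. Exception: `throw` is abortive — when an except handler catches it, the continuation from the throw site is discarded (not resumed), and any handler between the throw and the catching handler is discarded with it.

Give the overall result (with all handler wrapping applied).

Step-by-step:
emit(5) @ H2 ⇒ out+=5
tell(0) @ H3 ⇒ log+=0
H0 returns 0
H1 returns (0, 4)
H2 returns [5, (0, 4)]
H3 returns ([5, (0, 4)], (0))
H4 returns ([5, (0, 4)], (0))
= ([5, (0, 4)], (0))

Answer: ([5, (0, 4)], (0))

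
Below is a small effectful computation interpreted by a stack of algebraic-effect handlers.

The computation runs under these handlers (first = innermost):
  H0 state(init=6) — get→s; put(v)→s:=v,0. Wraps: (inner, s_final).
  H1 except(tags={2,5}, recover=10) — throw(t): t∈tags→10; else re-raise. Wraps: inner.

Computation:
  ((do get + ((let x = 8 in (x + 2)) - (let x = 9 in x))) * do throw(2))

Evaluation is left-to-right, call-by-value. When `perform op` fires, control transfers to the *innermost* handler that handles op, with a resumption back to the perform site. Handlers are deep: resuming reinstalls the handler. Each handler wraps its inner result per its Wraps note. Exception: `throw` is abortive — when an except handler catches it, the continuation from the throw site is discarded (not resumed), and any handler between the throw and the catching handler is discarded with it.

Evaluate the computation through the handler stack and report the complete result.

Step-by-step:
get @ H0 ⇒ 6
throw(2) @ H1 caught ⇒ 10
= 10

Answer: 10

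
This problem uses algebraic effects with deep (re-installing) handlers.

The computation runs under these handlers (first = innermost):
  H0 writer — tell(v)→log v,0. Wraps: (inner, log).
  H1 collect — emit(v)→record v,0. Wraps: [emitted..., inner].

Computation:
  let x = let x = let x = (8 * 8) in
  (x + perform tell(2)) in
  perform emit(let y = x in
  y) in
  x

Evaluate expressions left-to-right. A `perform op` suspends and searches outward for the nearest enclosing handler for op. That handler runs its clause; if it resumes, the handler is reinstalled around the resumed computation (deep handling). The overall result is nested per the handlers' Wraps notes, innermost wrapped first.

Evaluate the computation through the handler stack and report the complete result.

Evaluation trace:
tell(2) @ H0 ⇒ log+=2
emit(64) @ H1 ⇒ out+=64
H0 returns (0, (2))
H1 returns [64, (0, (2))]
= [64, (0, (2))]

Answer: [64, (0, (2))]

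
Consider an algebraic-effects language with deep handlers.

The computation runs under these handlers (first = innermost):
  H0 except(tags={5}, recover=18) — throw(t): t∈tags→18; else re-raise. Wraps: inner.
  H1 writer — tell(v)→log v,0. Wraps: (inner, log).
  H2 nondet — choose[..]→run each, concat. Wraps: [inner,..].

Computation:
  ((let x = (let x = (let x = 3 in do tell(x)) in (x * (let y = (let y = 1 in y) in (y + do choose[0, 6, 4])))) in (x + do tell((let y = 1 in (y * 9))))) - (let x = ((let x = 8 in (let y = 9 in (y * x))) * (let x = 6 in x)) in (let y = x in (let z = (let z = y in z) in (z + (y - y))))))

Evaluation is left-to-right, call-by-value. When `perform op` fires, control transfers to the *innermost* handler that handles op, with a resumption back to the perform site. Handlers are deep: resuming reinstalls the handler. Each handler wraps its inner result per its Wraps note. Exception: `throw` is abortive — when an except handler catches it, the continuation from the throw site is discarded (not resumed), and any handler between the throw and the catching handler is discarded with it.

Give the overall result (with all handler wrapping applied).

Working:
tell(3) @ H1 ⇒ log+=3
choose[0, 6, 4] @ H2
  branch[0] choose=0:
    tell(9) @ H1 ⇒ log+=9
    H0 returns -432
    H1 returns (-432, (3, 9))
    H2 returns [(-432, (3, 9))]
  branch[1] choose=6:
    tell(9) @ H1 ⇒ log+=9
    H0 returns -432
    H1 returns (-432, (3, 9))
    H2 returns [(-432, (3, 9))]
  branch[2] choose=4:
    tell(9) @ H1 ⇒ log+=9
    H0 returns -432
    H1 returns (-432, (3, 9))
    H2 returns [(-432, (3, 9))]
= [(-432, (3, 9)), (-432, (3, 9)), (-432, (3, 9))]

Answer: [(-432, (3, 9)), (-432, (3, 9)), (-432, (3, 9))]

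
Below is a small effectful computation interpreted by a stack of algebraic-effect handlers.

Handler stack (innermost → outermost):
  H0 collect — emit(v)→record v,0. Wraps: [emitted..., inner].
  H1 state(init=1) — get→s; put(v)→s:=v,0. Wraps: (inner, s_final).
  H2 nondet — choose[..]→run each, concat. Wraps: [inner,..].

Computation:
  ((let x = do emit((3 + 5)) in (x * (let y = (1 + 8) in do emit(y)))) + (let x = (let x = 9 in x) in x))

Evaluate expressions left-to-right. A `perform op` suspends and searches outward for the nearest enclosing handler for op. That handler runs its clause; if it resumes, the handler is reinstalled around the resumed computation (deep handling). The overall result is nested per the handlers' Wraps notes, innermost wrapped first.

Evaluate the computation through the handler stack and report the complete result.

Working:
emit(8) @ H0 ⇒ out+=8
emit(9) @ H0 ⇒ out+=9
H0 returns [8, 9, 9]
H1 returns ([8, 9, 9], 1)
H2 returns [([8, 9, 9], 1)]
= [([8, 9, 9], 1)]

Answer: [([8, 9, 9], 1)]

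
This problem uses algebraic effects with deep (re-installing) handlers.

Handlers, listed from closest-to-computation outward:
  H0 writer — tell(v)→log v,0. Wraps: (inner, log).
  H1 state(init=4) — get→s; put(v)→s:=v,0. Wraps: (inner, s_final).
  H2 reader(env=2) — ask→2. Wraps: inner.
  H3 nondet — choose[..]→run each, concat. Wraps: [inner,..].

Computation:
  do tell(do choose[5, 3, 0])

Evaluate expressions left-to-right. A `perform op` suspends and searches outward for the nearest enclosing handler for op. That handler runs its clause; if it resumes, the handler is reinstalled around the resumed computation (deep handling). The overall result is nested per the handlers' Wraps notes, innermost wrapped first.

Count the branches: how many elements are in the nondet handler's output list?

Answer: 3

Evaluation trace:
choose[5, 3, 0] @ H3
  branch[0] choose=5:
    tell(5) @ H0 ⇒ log+=5
    H0 returns (0, (5))
    H1 returns ((0, (5)), 4)
    H2 returns ((0, (5)), 4)
    H3 returns [((0, (5)), 4)]
  branch[1] choose=3:
    tell(3) @ H0 ⇒ log+=3
    H0 returns (0, (3))
    H1 returns ((0, (3)), 4)
    H2 returns ((0, (3)), 4)
    H3 returns [((0, (3)), 4)]
  branch[2] choose=0:
    tell(0) @ H0 ⇒ log+=0
    H0 returns (0, (0))
    H1 returns ((0, (0)), 4)
    H2 returns ((0, (0)), 4)
    H3 returns [((0, (0)), 4)]
= [((0, (5)), 4), ((0, (3)), 4), ((0, (0)), 4)]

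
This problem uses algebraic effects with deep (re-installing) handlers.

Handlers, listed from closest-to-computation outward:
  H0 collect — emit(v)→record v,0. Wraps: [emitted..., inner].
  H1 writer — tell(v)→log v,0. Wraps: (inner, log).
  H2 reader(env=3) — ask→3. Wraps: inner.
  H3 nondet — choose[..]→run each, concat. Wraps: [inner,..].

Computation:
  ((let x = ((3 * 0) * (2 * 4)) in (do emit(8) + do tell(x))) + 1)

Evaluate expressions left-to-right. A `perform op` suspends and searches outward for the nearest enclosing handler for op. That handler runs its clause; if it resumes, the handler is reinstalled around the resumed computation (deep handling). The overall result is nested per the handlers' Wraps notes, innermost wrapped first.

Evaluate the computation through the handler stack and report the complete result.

Answer: [([8, 1], (0))]

Working:
emit(8) @ H0 ⇒ out+=8
tell(0) @ H1 ⇒ log+=0
H0 returns [8, 1]
H1 returns ([8, 1], (0))
H2 returns ([8, 1], (0))
H3 returns [([8, 1], (0))]
= [([8, 1], (0))]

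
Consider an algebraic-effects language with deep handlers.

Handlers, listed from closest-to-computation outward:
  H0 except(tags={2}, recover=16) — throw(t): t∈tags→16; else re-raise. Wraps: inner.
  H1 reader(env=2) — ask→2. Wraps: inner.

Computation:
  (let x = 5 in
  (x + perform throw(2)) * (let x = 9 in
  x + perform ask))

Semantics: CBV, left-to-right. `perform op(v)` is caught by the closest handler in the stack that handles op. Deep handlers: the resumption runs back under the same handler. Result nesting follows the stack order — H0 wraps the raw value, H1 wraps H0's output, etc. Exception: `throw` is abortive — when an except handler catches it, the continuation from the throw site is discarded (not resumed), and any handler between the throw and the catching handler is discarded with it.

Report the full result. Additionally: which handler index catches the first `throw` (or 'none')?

Evaluation trace:
throw(2) @ H0 caught ⇒ 16
H1 returns 16
= 16

Answer: 16 ; first throw caught by: H0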